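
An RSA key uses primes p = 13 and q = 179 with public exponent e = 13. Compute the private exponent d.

φ(n) = (p−1)(q−1) = 12·178 = 2136.
Need d with 13·d ≡ 1 (mod 2136). Apply the extended Euclidean algorithm:
2136 = 164×13 + 4
13 = 3×4 + 1
4 = 4×1 + 0
Back-substitute:
1 = 13 − 3·4
1 = −3·2136 + 493·13
So 13·493 ≡ 1 (mod 2136), hence d = 493.

493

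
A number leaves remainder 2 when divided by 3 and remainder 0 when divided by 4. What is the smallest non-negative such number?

8

Write x = 2 + 3·k. Then 3·k ≡ 0 − 2 ≡ 2 (mod 4).
Need 3⁻¹ mod 4. Extended Euclid on (4, 3):
4 = 1*3 + 1
3 = 3*1 + 0
Back-substitute:
1 = 4 − 3
3⁻¹ ≡ 3 (mod 4), so k ≡ 3·2 ≡ 2 (mod 4).
x = 2 + 3·2 = 8.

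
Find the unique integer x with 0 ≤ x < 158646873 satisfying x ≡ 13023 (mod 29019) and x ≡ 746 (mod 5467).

91277778

Write x = 13023 + 29019·k. Then 29019·k ≡ 746 − 13023 ≡ 4124 (mod 5467).
Need 29019⁻¹ mod 5467. Extended Euclid on (5467, 1684):
5467 = 3·1684 + 415
1684 = 4·415 + 24
415 = 17·24 + 7
24 = 3·7 + 3
7 = 2·3 + 1
3 = 3·1 + 0
Back-substitute:
1 = 7 − 2·3
1 = −2·24 + 7·7
1 = 7·415 − 121·24
1 = −121·1684 + 491·415
1 = 491·5467 − 1594·1684
29019⁻¹ ≡ 3873 (mod 5467), so k ≡ 3873·4124 ≡ 3145 (mod 5467).
x = 13023 + 29019·3145 = 91277778.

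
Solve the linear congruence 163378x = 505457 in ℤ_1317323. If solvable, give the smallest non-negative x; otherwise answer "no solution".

612286

First find gcd(163378, 1317323):
1317323 = 8*163378 + 10299
163378 = 15*10299 + 8893
10299 = 1*8893 + 1406
8893 = 6*1406 + 457
1406 = 3*457 + 35
457 = 13*35 + 2
35 = 17*2 + 1
2 = 2*1 + 0
gcd = 1, so a unique solution mod 1317323 exists.
Back-substitute for the Bézout coefficients:
1 = 35 − 17·2
1 = −17·457 + 222·35
1 = 222·1406 − 683·457
1 = −683·8893 + 4320·1406
1 = 4320·10299 − 5003·8893
1 = −5003·163378 + 79365·10299
1 = 79365·1317323 − 639923·163378
So 163378·(-639923) ≡ 1 (mod 1317323), giving 163378⁻¹ ≡ 677400.
x ≡ 163378⁻¹·505457 ≡ 677400·505457 ≡ 612286 (mod 1317323).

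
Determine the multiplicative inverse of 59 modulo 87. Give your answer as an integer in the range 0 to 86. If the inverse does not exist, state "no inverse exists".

Run Euclid on (87, 59):
87 = 1×59 + 28
59 = 2×28 + 3
28 = 9×3 + 1
3 = 3×1 + 0
gcd = 1, so the inverse exists. Back-substitute:
1 = 28 − 9·3
1 = −9·59 + 19·28
1 = 19·87 − 28·59
Thus 59·(-28) ≡ 1 (mod 87); reducing, -28 mod 87 = 59.

59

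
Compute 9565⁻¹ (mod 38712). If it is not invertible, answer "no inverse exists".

13789

Run Euclid on (38712, 9565):
38712 = 4*9565 + 452
9565 = 21*452 + 73
452 = 6*73 + 14
73 = 5*14 + 3
14 = 4*3 + 2
3 = 1*2 + 1
2 = 2*1 + 0
Since gcd(9565, 38712) = 1, back-substitute to write 1 as a combination:
1 = 3 − 2
1 = −14 + 5·3
1 = 5·73 − 26·14
1 = −26·452 + 161·73
1 = 161·9565 − 3407·452
1 = −3407·38712 + 13789·9565
So 9565·13789 ≡ 1 (mod 38712).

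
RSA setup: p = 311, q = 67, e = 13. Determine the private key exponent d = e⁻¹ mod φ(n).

11017

φ(n) = (p−1)(q−1) = 310·66 = 20460.
Need d with 13·d ≡ 1 (mod 20460). Apply the extended Euclidean algorithm:
20460 = 1573*13 + 11
13 = 1*11 + 2
11 = 5*2 + 1
2 = 2*1 + 0
Back-substitute:
1 = 11 − 5·2
1 = −5·13 + 6·11
1 = 6·20460 − 9443·13
So 13·(-9443) ≡ 1 (mod 20460), hence d ≡ -9443 ≡ 11017 (mod 20460).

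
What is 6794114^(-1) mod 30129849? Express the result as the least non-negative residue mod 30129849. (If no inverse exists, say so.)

21082385

gcd(30129849, 6794114) by repeated division:
30129849 = 4·6794114 + 2953393
6794114 = 2·2953393 + 887328
2953393 = 3·887328 + 291409
887328 = 3·291409 + 13101
291409 = 22·13101 + 3187
13101 = 4·3187 + 353
3187 = 9·353 + 10
353 = 35·10 + 3
10 = 3·3 + 1
3 = 3·1 + 0
gcd = 1, so the inverse exists. Back-substitute:
1 = 10 − 3·3
1 = −3·353 + 106·10
1 = 106·3187 − 957·353
1 = −957·13101 + 3934·3187
1 = 3934·291409 − 87505·13101
1 = −87505·887328 + 266449·291409
1 = 266449·2953393 − 886852·887328
1 = −886852·6794114 + 2040153·2953393
1 = 2040153·30129849 − 9047464·6794114
Hence 6794114⁻¹ ≡ -9047464 ≡ 21082385 (mod 30129849).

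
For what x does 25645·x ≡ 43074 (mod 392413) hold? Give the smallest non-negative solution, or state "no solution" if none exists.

1945

First find gcd(25645, 392413):
392413 = 15·25645 + 7738
25645 = 3·7738 + 2431
7738 = 3·2431 + 445
2431 = 5·445 + 206
445 = 2·206 + 33
206 = 6·33 + 8
33 = 4·8 + 1
8 = 8·1 + 0
gcd = 1, so a unique solution mod 392413 exists.
Back-substitute for the Bézout coefficients:
1 = 33 − 4·8
1 = −4·206 + 25·33
1 = 25·445 − 54·206
1 = −54·2431 + 295·445
1 = 295·7738 − 939·2431
1 = −939·25645 + 3112·7738
1 = 3112·392413 − 47619·25645
So 25645·(-47619) ≡ 1 (mod 392413), giving 25645⁻¹ ≡ 344794.
x ≡ 25645⁻¹·43074 ≡ 344794·43074 ≡ 1945 (mod 392413).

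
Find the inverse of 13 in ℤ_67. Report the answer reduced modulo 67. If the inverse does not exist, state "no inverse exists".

Run Euclid on (67, 13):
67 = 5×13 + 2
13 = 6×2 + 1
2 = 2×1 + 0
The gcd is 1. Working backward:
1 = 13 − 6·2
1 = −6·67 + 31·13
So 13·31 ≡ 1 (mod 67).

31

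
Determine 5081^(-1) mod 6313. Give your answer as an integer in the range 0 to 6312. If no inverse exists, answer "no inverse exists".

784

Apply the Euclidean algorithm to 6313 and 5081:
6313 = 1*5081 + 1232
5081 = 4*1232 + 153
1232 = 8*153 + 8
153 = 19*8 + 1
8 = 8*1 + 0
Since gcd(5081, 6313) = 1, back-substitute to write 1 as a combination:
1 = 153 − 19·8
1 = −19·1232 + 153·153
1 = 153·5081 − 631·1232
1 = −631·6313 + 784·5081
So 5081·784 ≡ 1 (mod 6313).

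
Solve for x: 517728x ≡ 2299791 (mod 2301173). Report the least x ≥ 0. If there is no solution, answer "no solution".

First find gcd(517728, 2301173):
2301173 = 4*517728 + 230261
517728 = 2*230261 + 57206
230261 = 4*57206 + 1437
57206 = 39*1437 + 1163
1437 = 1*1163 + 274
1163 = 4*274 + 67
274 = 4*67 + 6
67 = 11*6 + 1
6 = 6*1 + 0
gcd = 1, so a unique solution mod 2301173 exists.
Back-substitute for the Bézout coefficients:
1 = 67 − 11·6
1 = −11·274 + 45·67
1 = 45·1163 − 191·274
1 = −191·1437 + 236·1163
1 = 236·57206 − 9395·1437
1 = −9395·230261 + 37816·57206
1 = 37816·517728 − 85027·230261
1 = −85027·2301173 + 377924·517728
So 517728·(377924) ≡ 1 (mod 2301173), giving 517728⁻¹ ≡ 377924.
x ≡ 517728⁻¹·2299791 ≡ 377924·2299791 ≡ 75303 (mod 2301173).

75303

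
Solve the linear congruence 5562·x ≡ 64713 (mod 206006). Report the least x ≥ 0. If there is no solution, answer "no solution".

no solution

gcd(5562, 206006):
206006 = 37*5562 + 212
5562 = 26*212 + 50
212 = 4*50 + 12
50 = 4*12 + 2
12 = 6*2 + 0
gcd = 2, but 2 ∤ 64713, so the congruence has no solution.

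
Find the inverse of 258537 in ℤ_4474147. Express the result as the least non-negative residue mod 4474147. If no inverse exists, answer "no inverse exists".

3725436

gcd(4474147, 258537) by repeated division:
4474147 = 17×258537 + 79018
258537 = 3×79018 + 21483
79018 = 3×21483 + 14569
21483 = 1×14569 + 6914
14569 = 2×6914 + 741
6914 = 9×741 + 245
741 = 3×245 + 6
245 = 40×6 + 5
6 = 1×5 + 1
5 = 5×1 + 0
The gcd is 1. Working backward:
1 = 6 − 5
1 = −245 + 41·6
1 = 41·741 − 124·245
1 = −124·6914 + 1157·741
1 = 1157·14569 − 2438·6914
1 = −2438·21483 + 3595·14569
1 = 3595·79018 − 13223·21483
1 = −13223·258537 + 43264·79018
1 = 43264·4474147 − 748711·258537
Thus 258537·(-748711) ≡ 1 (mod 4474147); reducing, -748711 mod 4474147 = 3725436.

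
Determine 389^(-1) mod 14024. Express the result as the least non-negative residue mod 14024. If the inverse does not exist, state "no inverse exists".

6309

gcd(14024, 389) by repeated division:
14024 = 36·389 + 20
389 = 19·20 + 9
20 = 2·9 + 2
9 = 4·2 + 1
2 = 2·1 + 0
The gcd is 1. Working backward:
1 = 9 − 4·2
1 = −4·20 + 9·9
1 = 9·389 − 175·20
1 = −175·14024 + 6309·389
So 389·6309 ≡ 1 (mod 14024).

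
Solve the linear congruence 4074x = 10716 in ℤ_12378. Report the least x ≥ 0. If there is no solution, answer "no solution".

270

First find gcd(4074, 12378):
12378 = 3·4074 + 156
4074 = 26·156 + 18
156 = 8·18 + 12
18 = 1·12 + 6
12 = 2·6 + 0
gcd = 6 and 6 | 10716, so solutions exist. Divide through by 6: 679x ≡ 1786 (mod 2063).
Now find 679⁻¹ mod 2063:
2063 = 3·679 + 26
679 = 26·26 + 3
26 = 8·3 + 2
3 = 1·2 + 1
2 = 2·1 + 0
Back-substitute:
1 = 3 − 2
1 = −26 + 9·3
1 = 9·679 − 235·26
1 = −235·2063 + 714·679
So 679⁻¹ ≡ 714 (mod 2063).
Then x ≡ 714·1786 ≡ 270 (mod 2063); the smallest non-negative solution is x = 270.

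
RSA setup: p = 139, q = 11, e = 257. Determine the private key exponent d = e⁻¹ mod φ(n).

φ(n) = (p−1)(q−1) = 138·10 = 1380.
Need d with 257·d ≡ 1 (mod 1380). Apply the extended Euclidean algorithm:
1380 = 5*257 + 95
257 = 2*95 + 67
95 = 1*67 + 28
67 = 2*28 + 11
28 = 2*11 + 6
11 = 1*6 + 5
6 = 1*5 + 1
5 = 5*1 + 0
Back-substitute:
1 = 6 − 5
1 = −11 + 2·6
1 = 2·28 − 5·11
1 = −5·67 + 12·28
1 = 12·95 − 17·67
1 = −17·257 + 46·95
1 = 46·1380 − 247·257
So 257·(-247) ≡ 1 (mod 1380), hence d ≡ -247 ≡ 1133 (mod 1380).

1133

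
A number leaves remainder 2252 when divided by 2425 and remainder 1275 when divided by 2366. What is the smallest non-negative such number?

3365727

Write x = 2252 + 2425·k. Then 2425·k ≡ 1275 − 2252 ≡ 1389 (mod 2366).
Need 2425⁻¹ mod 2366. Extended Euclid on (2366, 59):
2366 = 40·59 + 6
59 = 9·6 + 5
6 = 1·5 + 1
5 = 5·1 + 0
Back-substitute:
1 = 6 − 5
1 = −59 + 10·6
1 = 10·2366 − 401·59
2425⁻¹ ≡ 1965 (mod 2366), so k ≡ 1965·1389 ≡ 1387 (mod 2366).
x = 2252 + 2425·1387 = 3365727.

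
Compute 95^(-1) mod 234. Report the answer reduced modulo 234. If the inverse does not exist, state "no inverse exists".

101

gcd(234, 95) by repeated division:
234 = 2·95 + 44
95 = 2·44 + 7
44 = 6·7 + 2
7 = 3·2 + 1
2 = 2·1 + 0
Since gcd(95, 234) = 1, back-substitute to write 1 as a combination:
1 = 7 − 3·2
1 = −3·44 + 19·7
1 = 19·95 − 41·44
1 = −41·234 + 101·95
So 95·101 ≡ 1 (mod 234).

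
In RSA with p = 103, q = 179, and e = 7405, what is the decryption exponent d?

φ(n) = (p−1)(q−1) = 102·178 = 18156.
Need d with 7405·d ≡ 1 (mod 18156). Apply the extended Euclidean algorithm:
18156 = 2·7405 + 3346
7405 = 2·3346 + 713
3346 = 4·713 + 494
713 = 1·494 + 219
494 = 2·219 + 56
219 = 3·56 + 51
56 = 1·51 + 5
51 = 10·5 + 1
5 = 5·1 + 0
Back-substitute:
1 = 51 − 10·5
1 = −10·56 + 11·51
1 = 11·219 − 43·56
1 = −43·494 + 97·219
1 = 97·713 − 140·494
1 = −140·3346 + 657·713
1 = 657·7405 − 1454·3346
1 = −1454·18156 + 3565·7405
So 7405·3565 ≡ 1 (mod 18156), hence d = 3565.

3565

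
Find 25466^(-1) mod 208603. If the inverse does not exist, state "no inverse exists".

96749

Run Euclid on (208603, 25466):
208603 = 8·25466 + 4875
25466 = 5·4875 + 1091
4875 = 4·1091 + 511
1091 = 2·511 + 69
511 = 7·69 + 28
69 = 2·28 + 13
28 = 2·13 + 2
13 = 6·2 + 1
2 = 2·1 + 0
gcd = 1, so the inverse exists. Back-substitute:
1 = 13 − 6·2
1 = −6·28 + 13·13
1 = 13·69 − 32·28
1 = −32·511 + 237·69
1 = 237·1091 − 506·511
1 = −506·4875 + 2261·1091
1 = 2261·25466 − 11811·4875
1 = −11811·208603 + 96749·25466
So 25466·96749 ≡ 1 (mod 208603).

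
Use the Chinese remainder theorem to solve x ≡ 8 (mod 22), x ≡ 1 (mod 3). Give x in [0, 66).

Write x = 8 + 22·k. Then 22·k ≡ 1 − 8 ≡ 2 (mod 3).
Need 22⁻¹ mod 3. Extended Euclid on (3, 1):
3 = 3·1 + 0
22⁻¹ ≡ 1 (mod 3), so k ≡ 1·2 ≡ 2 (mod 3).
x = 8 + 22·2 = 52.

52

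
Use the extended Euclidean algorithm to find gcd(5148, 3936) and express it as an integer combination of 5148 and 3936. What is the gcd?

Repeated division:
5148 = 1×3936 + 1212
3936 = 3×1212 + 300
1212 = 4×300 + 12
300 = 25×12 + 0
gcd(5148, 3936) = 12.
Express as a combination:
12 = 1212 − 4·300
12 = −4·3936 + 13·1212
12 = 13·5148 − 17·3936
So 12 = (13)·5148 + (-17)·3936.

12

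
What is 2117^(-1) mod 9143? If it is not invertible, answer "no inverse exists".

Apply the Euclidean algorithm to 9143 and 2117:
9143 = 4·2117 + 675
2117 = 3·675 + 92
675 = 7·92 + 31
92 = 2·31 + 30
31 = 1·30 + 1
30 = 30·1 + 0
Since gcd(2117, 9143) = 1, back-substitute to write 1 as a combination:
1 = 31 − 30
1 = −92 + 3·31
1 = 3·675 − 22·92
1 = −22·2117 + 69·675
1 = 69·9143 − 298·2117
Hence 2117⁻¹ ≡ -298 ≡ 8845 (mod 9143).

8845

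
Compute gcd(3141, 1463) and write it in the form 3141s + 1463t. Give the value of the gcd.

Euclidean algorithm:
3141 = 2*1463 + 215
1463 = 6*215 + 173
215 = 1*173 + 42
173 = 4*42 + 5
42 = 8*5 + 2
5 = 2*2 + 1
2 = 2*1 + 0
gcd(3141, 1463) = 1.
Back-substituting:
1 = 5 − 2·2
1 = −2·42 + 17·5
1 = 17·173 − 70·42
1 = −70·215 + 87·173
1 = 87·1463 − 592·215
1 = −592·3141 + 1271·1463
So 1 = (-592)·3141 + (1271)·1463.

1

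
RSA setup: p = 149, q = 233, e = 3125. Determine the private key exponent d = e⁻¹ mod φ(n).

φ(n) = (p−1)(q−1) = 148·232 = 34336.
Need d with 3125·d ≡ 1 (mod 34336). Apply the extended Euclidean algorithm:
34336 = 10·3125 + 3086
3125 = 1·3086 + 39
3086 = 79·39 + 5
39 = 7·5 + 4
5 = 1·4 + 1
4 = 4·1 + 0
Back-substitute:
1 = 5 − 4
1 = −39 + 8·5
1 = 8·3086 − 633·39
1 = −633·3125 + 641·3086
1 = 641·34336 − 7043·3125
So 3125·(-7043) ≡ 1 (mod 34336), hence d ≡ -7043 ≡ 27293 (mod 34336).

27293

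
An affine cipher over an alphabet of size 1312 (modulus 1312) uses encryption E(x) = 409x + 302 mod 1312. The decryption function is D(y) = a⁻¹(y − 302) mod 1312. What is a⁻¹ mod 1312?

gcd(1312, 409) by repeated division:
1312 = 3*409 + 85
409 = 4*85 + 69
85 = 1*69 + 16
69 = 4*16 + 5
16 = 3*5 + 1
5 = 5*1 + 0
Since gcd(409, 1312) = 1, back-substitute to write 1 as a combination:
1 = 16 − 3·5
1 = −3·69 + 13·16
1 = 13·85 − 16·69
1 = −16·409 + 77·85
1 = 77·1312 − 247·409
Thus 409·(-247) ≡ 1 (mod 1312); reducing, -247 mod 1312 = 1065.

1065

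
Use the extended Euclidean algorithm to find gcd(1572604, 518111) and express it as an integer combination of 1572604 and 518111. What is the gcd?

11

Euclidean algorithm:
1572604 = 3×518111 + 18271
518111 = 28×18271 + 6523
18271 = 2×6523 + 5225
6523 = 1×5225 + 1298
5225 = 4×1298 + 33
1298 = 39×33 + 11
33 = 3×11 + 0
gcd(1572604, 518111) = 11.
Back-substituting:
11 = 1298 − 39·33
11 = −39·5225 + 157·1298
11 = 157·6523 − 196·5225
11 = −196·18271 + 549·6523
11 = 549·518111 − 15568·18271
11 = −15568·1572604 + 47253·518111
So 11 = (-15568)·1572604 + (47253)·518111.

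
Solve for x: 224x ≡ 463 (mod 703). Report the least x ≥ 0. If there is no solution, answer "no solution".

250

First find gcd(224, 703):
703 = 3·224 + 31
224 = 7·31 + 7
31 = 4·7 + 3
7 = 2·3 + 1
3 = 3·1 + 0
gcd = 1, so a unique solution mod 703 exists.
Back-substitute for the Bézout coefficients:
1 = 7 − 2·3
1 = −2·31 + 9·7
1 = 9·224 − 65·31
1 = −65·703 + 204·224
So 224·(204) ≡ 1 (mod 703), giving 224⁻¹ ≡ 204.
x ≡ 224⁻¹·463 ≡ 204·463 ≡ 250 (mod 703).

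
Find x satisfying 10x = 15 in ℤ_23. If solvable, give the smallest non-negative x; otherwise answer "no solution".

13

First find gcd(10, 23):
23 = 2*10 + 3
10 = 3*3 + 1
3 = 3*1 + 0
gcd = 1, so a unique solution mod 23 exists.
Back-substitute for the Bézout coefficients:
1 = 10 − 3·3
1 = −3·23 + 7·10
So 10·(7) ≡ 1 (mod 23), giving 10⁻¹ ≡ 7.
x ≡ 10⁻¹·15 ≡ 7·15 ≡ 13 (mod 23).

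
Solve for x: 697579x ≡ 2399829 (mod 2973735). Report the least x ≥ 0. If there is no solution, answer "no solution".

First find gcd(697579, 2973735):
2973735 = 4·697579 + 183419
697579 = 3·183419 + 147322
183419 = 1·147322 + 36097
147322 = 4·36097 + 2934
36097 = 12·2934 + 889
2934 = 3·889 + 267
889 = 3·267 + 88
267 = 3·88 + 3
88 = 29·3 + 1
3 = 3·1 + 0
gcd = 1, so a unique solution mod 2973735 exists.
Back-substitute for the Bézout coefficients:
1 = 88 − 29·3
1 = −29·267 + 88·88
1 = 88·889 − 293·267
1 = −293·2934 + 967·889
1 = 967·36097 − 11897·2934
1 = −11897·147322 + 48555·36097
1 = 48555·183419 − 60452·147322
1 = −60452·697579 + 229911·183419
1 = 229911·2973735 − 980096·697579
So 697579·(-980096) ≡ 1 (mod 2973735), giving 697579⁻¹ ≡ 1993639.
x ≡ 697579⁻¹·2399829 ≡ 1993639·2399829 ≡ 999726 (mod 2973735).

999726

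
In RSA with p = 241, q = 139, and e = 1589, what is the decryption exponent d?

10109

φ(n) = (p−1)(q−1) = 240·138 = 33120.
Need d with 1589·d ≡ 1 (mod 33120). Apply the extended Euclidean algorithm:
33120 = 20×1589 + 1340
1589 = 1×1340 + 249
1340 = 5×249 + 95
249 = 2×95 + 59
95 = 1×59 + 36
59 = 1×36 + 23
36 = 1×23 + 13
23 = 1×13 + 10
13 = 1×10 + 3
10 = 3×3 + 1
3 = 3×1 + 0
Back-substitute:
1 = 10 − 3·3
1 = −3·13 + 4·10
1 = 4·23 − 7·13
1 = −7·36 + 11·23
1 = 11·59 − 18·36
1 = −18·95 + 29·59
1 = 29·249 − 76·95
1 = −76·1340 + 409·249
1 = 409·1589 − 485·1340
1 = −485·33120 + 10109·1589
So 1589·10109 ≡ 1 (mod 33120), hence d = 10109.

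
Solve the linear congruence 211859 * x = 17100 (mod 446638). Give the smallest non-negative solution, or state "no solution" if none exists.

First find gcd(211859, 446638):
446638 = 2×211859 + 22920
211859 = 9×22920 + 5579
22920 = 4×5579 + 604
5579 = 9×604 + 143
604 = 4×143 + 32
143 = 4×32 + 15
32 = 2×15 + 2
15 = 7×2 + 1
2 = 2×1 + 0
gcd = 1, so a unique solution mod 446638 exists.
Back-substitute for the Bézout coefficients:
1 = 15 − 7·2
1 = −7·32 + 15·15
1 = 15·143 − 67·32
1 = −67·604 + 283·143
1 = 283·5579 − 2614·604
1 = −2614·22920 + 10739·5579
1 = 10739·211859 − 99265·22920
1 = −99265·446638 + 209269·211859
So 211859·(209269) ≡ 1 (mod 446638), giving 211859⁻¹ ≡ 209269.
x ≡ 211859⁻¹·17100 ≡ 209269·17100 ≡ 36244 (mod 446638).

36244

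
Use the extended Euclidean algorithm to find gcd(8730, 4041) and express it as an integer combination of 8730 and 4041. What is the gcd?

Euclidean algorithm:
8730 = 2*4041 + 648
4041 = 6*648 + 153
648 = 4*153 + 36
153 = 4*36 + 9
36 = 4*9 + 0
gcd(8730, 4041) = 9.
Back-substituting:
9 = 153 − 4·36
9 = −4·648 + 17·153
9 = 17·4041 − 106·648
9 = −106·8730 + 229·4041
So 9 = (-106)·8730 + (229)·4041.

9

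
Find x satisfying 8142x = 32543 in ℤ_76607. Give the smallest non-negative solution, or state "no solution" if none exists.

47754

First find gcd(8142, 76607):
76607 = 9×8142 + 3329
8142 = 2×3329 + 1484
3329 = 2×1484 + 361
1484 = 4×361 + 40
361 = 9×40 + 1
40 = 40×1 + 0
gcd = 1, so a unique solution mod 76607 exists.
Back-substitute for the Bézout coefficients:
1 = 361 − 9·40
1 = −9·1484 + 37·361
1 = 37·3329 − 83·1484
1 = −83·8142 + 203·3329
1 = 203·76607 − 1910·8142
So 8142·(-1910) ≡ 1 (mod 76607), giving 8142⁻¹ ≡ 74697.
x ≡ 8142⁻¹·32543 ≡ 74697·32543 ≡ 47754 (mod 76607).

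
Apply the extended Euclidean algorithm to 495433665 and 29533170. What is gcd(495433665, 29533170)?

Euclidean algorithm:
495433665 = 16×29533170 + 22902945
29533170 = 1×22902945 + 6630225
22902945 = 3×6630225 + 3012270
6630225 = 2×3012270 + 605685
3012270 = 4×605685 + 589530
605685 = 1×589530 + 16155
589530 = 36×16155 + 7950
16155 = 2×7950 + 255
7950 = 31×255 + 45
255 = 5×45 + 30
45 = 1×30 + 15
30 = 2×15 + 0
gcd(495433665, 29533170) = 15.
Working backward:
15 = 45 − 30
15 = −255 + 6·45
15 = 6·7950 − 187·255
15 = −187·16155 + 380·7950
15 = 380·589530 − 13867·16155
15 = −13867·605685 + 14247·589530
15 = 14247·3012270 − 70855·605685
15 = −70855·6630225 + 155957·3012270
15 = 155957·22902945 − 538726·6630225
15 = −538726·29533170 + 694683·22902945
15 = 694683·495433665 − 11653654·29533170
So 15 = (694683)·495433665 + (-11653654)·29533170.

15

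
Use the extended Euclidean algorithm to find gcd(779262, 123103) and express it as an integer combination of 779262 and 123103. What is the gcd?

Apply Euclid's algorithm to 779262 and 123103:
779262 = 6·123103 + 40644
123103 = 3·40644 + 1171
40644 = 34·1171 + 830
1171 = 1·830 + 341
830 = 2·341 + 148
341 = 2·148 + 45
148 = 3·45 + 13
45 = 3·13 + 6
13 = 2·6 + 1
6 = 6·1 + 0
gcd(779262, 123103) = 1.
Express as a combination:
1 = 13 − 2·6
1 = −2·45 + 7·13
1 = 7·148 − 23·45
1 = −23·341 + 53·148
1 = 53·830 − 129·341
1 = −129·1171 + 182·830
1 = 182·40644 − 6317·1171
1 = −6317·123103 + 19133·40644
1 = 19133·779262 − 121115·123103
So 1 = (19133)·779262 + (-121115)·123103.

1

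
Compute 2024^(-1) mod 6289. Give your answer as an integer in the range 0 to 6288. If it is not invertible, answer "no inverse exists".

4695

Apply the Euclidean algorithm to 6289 and 2024:
6289 = 3×2024 + 217
2024 = 9×217 + 71
217 = 3×71 + 4
71 = 17×4 + 3
4 = 1×3 + 1
3 = 3×1 + 0
Since gcd(2024, 6289) = 1, back-substitute to write 1 as a combination:
1 = 4 − 3
1 = −71 + 18·4
1 = 18·217 − 55·71
1 = −55·2024 + 513·217
1 = 513·6289 − 1594·2024
Hence 2024⁻¹ ≡ -1594 ≡ 4695 (mod 6289).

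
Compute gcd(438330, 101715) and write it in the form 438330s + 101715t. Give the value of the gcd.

Apply Euclid's algorithm to 438330 and 101715:
438330 = 4×101715 + 31470
101715 = 3×31470 + 7305
31470 = 4×7305 + 2250
7305 = 3×2250 + 555
2250 = 4×555 + 30
555 = 18×30 + 15
30 = 2×15 + 0
gcd(438330, 101715) = 15.
Back-substituting:
15 = 555 − 18·30
15 = −18·2250 + 73·555
15 = 73·7305 − 237·2250
15 = −237·31470 + 1021·7305
15 = 1021·101715 − 3300·31470
15 = −3300·438330 + 14221·101715
So 15 = (-3300)·438330 + (14221)·101715.

15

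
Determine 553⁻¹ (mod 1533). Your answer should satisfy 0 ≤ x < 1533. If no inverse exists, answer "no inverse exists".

no inverse exists

Compute gcd(553, 1533):
1533 = 2·553 + 427
553 = 1·427 + 126
427 = 3·126 + 49
126 = 2·49 + 28
49 = 1·28 + 21
28 = 1·21 + 7
21 = 3·7 + 0
Since gcd = 7 > 1, 553 is not a unit mod 1533.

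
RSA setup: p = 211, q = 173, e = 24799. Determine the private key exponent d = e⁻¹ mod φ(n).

11119

φ(n) = (p−1)(q−1) = 210·172 = 36120.
Need d with 24799·d ≡ 1 (mod 36120). Apply the extended Euclidean algorithm:
36120 = 1·24799 + 11321
24799 = 2·11321 + 2157
11321 = 5·2157 + 536
2157 = 4·536 + 13
536 = 41·13 + 3
13 = 4·3 + 1
3 = 3·1 + 0
Back-substitute:
1 = 13 − 4·3
1 = −4·536 + 165·13
1 = 165·2157 − 664·536
1 = −664·11321 + 3485·2157
1 = 3485·24799 − 7634·11321
1 = −7634·36120 + 11119·24799
So 24799·11119 ≡ 1 (mod 36120), hence d = 11119.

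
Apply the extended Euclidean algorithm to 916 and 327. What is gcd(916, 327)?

Repeated division:
916 = 2·327 + 262
327 = 1·262 + 65
262 = 4·65 + 2
65 = 32·2 + 1
2 = 2·1 + 0
gcd(916, 327) = 1.
Express as a combination:
1 = 65 − 32·2
1 = −32·262 + 129·65
1 = 129·327 − 161·262
1 = −161·916 + 451·327
So 1 = (-161)·916 + (451)·327.

1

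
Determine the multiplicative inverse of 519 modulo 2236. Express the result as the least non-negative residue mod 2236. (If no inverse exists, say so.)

gcd(2236, 519) by repeated division:
2236 = 4×519 + 160
519 = 3×160 + 39
160 = 4×39 + 4
39 = 9×4 + 3
4 = 1×3 + 1
3 = 3×1 + 0
The gcd is 1. Working backward:
1 = 4 − 3
1 = −39 + 10·4
1 = 10·160 − 41·39
1 = −41·519 + 133·160
1 = 133·2236 − 573·519
Thus 519·(-573) ≡ 1 (mod 2236); reducing, -573 mod 2236 = 1663.

1663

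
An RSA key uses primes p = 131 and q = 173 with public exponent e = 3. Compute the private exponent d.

14907

φ(n) = (p−1)(q−1) = 130·172 = 22360.
Need d with 3·d ≡ 1 (mod 22360). Apply the extended Euclidean algorithm:
22360 = 7453×3 + 1
3 = 3×1 + 0
Back-substitute:
1 = 22360 − 7453·3
So 3·(-7453) ≡ 1 (mod 22360), hence d ≡ -7453 ≡ 14907 (mod 22360).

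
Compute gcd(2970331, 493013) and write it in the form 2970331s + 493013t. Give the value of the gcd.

Apply Euclid's algorithm to 2970331 and 493013:
2970331 = 6×493013 + 12253
493013 = 40×12253 + 2893
12253 = 4×2893 + 681
2893 = 4×681 + 169
681 = 4×169 + 5
169 = 33×5 + 4
5 = 1×4 + 1
4 = 4×1 + 0
gcd(2970331, 493013) = 1.
Back-substituting:
1 = 5 − 4
1 = −169 + 34·5
1 = 34·681 − 137·169
1 = −137·2893 + 582·681
1 = 582·12253 − 2465·2893
1 = −2465·493013 + 99182·12253
1 = 99182·2970331 − 597557·493013
So 1 = (99182)·2970331 + (-597557)·493013.

1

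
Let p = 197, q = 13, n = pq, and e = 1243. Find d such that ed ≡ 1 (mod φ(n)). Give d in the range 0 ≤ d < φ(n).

φ(n) = (p−1)(q−1) = 196·12 = 2352.
Need d with 1243·d ≡ 1 (mod 2352). Apply the extended Euclidean algorithm:
2352 = 1×1243 + 1109
1243 = 1×1109 + 134
1109 = 8×134 + 37
134 = 3×37 + 23
37 = 1×23 + 14
23 = 1×14 + 9
14 = 1×9 + 5
9 = 1×5 + 4
5 = 1×4 + 1
4 = 4×1 + 0
Back-substitute:
1 = 5 − 4
1 = −9 + 2·5
1 = 2·14 − 3·9
1 = −3·23 + 5·14
1 = 5·37 − 8·23
1 = −8·134 + 29·37
1 = 29·1109 − 240·134
1 = −240·1243 + 269·1109
1 = 269·2352 − 509·1243
So 1243·(-509) ≡ 1 (mod 2352), hence d ≡ -509 ≡ 1843 (mod 2352).

1843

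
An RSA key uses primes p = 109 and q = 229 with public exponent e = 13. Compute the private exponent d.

φ(n) = (p−1)(q−1) = 108·228 = 24624.
Need d with 13·d ≡ 1 (mod 24624). Apply the extended Euclidean algorithm:
24624 = 1894×13 + 2
13 = 6×2 + 1
2 = 2×1 + 0
Back-substitute:
1 = 13 − 6·2
1 = −6·24624 + 11365·13
So 13·11365 ≡ 1 (mod 24624), hence d = 11365.

11365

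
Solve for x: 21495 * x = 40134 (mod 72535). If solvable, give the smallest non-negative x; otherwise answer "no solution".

no solution

gcd(21495, 72535):
72535 = 3·21495 + 8050
21495 = 2·8050 + 5395
8050 = 1·5395 + 2655
5395 = 2·2655 + 85
2655 = 31·85 + 20
85 = 4·20 + 5
20 = 4·5 + 0
gcd = 5, but 5 ∤ 40134, so the congruence has no solution.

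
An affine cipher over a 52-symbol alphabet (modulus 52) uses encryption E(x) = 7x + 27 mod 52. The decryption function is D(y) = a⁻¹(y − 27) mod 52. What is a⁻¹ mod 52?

15

Run Euclid on (52, 7):
52 = 7·7 + 3
7 = 2·3 + 1
3 = 3·1 + 0
Since gcd(7, 52) = 1, back-substitute to write 1 as a combination:
1 = 7 − 2·3
1 = −2·52 + 15·7
So 7·15 ≡ 1 (mod 52).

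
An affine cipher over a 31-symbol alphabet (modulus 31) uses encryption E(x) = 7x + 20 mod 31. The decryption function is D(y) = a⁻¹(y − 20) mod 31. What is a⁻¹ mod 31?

9

Extended Euclidean algorithm:
31 = 4×7 + 3
7 = 2×3 + 1
3 = 3×1 + 0
gcd = 1, so the inverse exists. Back-substitute:
1 = 7 − 2·3
1 = −2·31 + 9·7
So 7·9 ≡ 1 (mod 31).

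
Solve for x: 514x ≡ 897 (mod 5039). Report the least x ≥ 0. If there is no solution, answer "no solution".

First find gcd(514, 5039):
5039 = 9×514 + 413
514 = 1×413 + 101
413 = 4×101 + 9
101 = 11×9 + 2
9 = 4×2 + 1
2 = 2×1 + 0
gcd = 1, so a unique solution mod 5039 exists.
Back-substitute for the Bézout coefficients:
1 = 9 − 4·2
1 = −4·101 + 45·9
1 = 45·413 − 184·101
1 = −184·514 + 229·413
1 = 229·5039 − 2245·514
So 514·(-2245) ≡ 1 (mod 5039), giving 514⁻¹ ≡ 2794.
x ≡ 514⁻¹·897 ≡ 2794·897 ≡ 1835 (mod 5039).

1835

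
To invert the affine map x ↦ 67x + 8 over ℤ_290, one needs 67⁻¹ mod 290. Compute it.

13

Run Euclid on (290, 67):
290 = 4×67 + 22
67 = 3×22 + 1
22 = 22×1 + 0
The gcd is 1. Working backward:
1 = 67 − 3·22
1 = −3·290 + 13·67
So 67·13 ≡ 1 (mod 290).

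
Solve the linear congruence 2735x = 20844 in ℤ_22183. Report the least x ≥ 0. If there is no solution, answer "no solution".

First find gcd(2735, 22183):
22183 = 8·2735 + 303
2735 = 9·303 + 8
303 = 37·8 + 7
8 = 1·7 + 1
7 = 7·1 + 0
gcd = 1, so a unique solution mod 22183 exists.
Back-substitute for the Bézout coefficients:
1 = 8 − 7
1 = −303 + 38·8
1 = 38·2735 − 343·303
1 = −343·22183 + 2782·2735
So 2735·(2782) ≡ 1 (mod 22183), giving 2735⁻¹ ≡ 2782.
x ≡ 2735⁻¹·20844 ≡ 2782·20844 ≡ 1646 (mod 22183).

1646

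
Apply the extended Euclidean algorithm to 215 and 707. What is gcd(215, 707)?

Apply Euclid's algorithm to 707 and 215:
707 = 3·215 + 62
215 = 3·62 + 29
62 = 2·29 + 4
29 = 7·4 + 1
4 = 4·1 + 0
gcd(215, 707) = 1.
Express as a combination:
1 = 29 − 7·4
1 = −7·62 + 15·29
1 = 15·215 − 52·62
1 = −52·707 + 171·215
So 1 = (-52)·707 + (171)·215.

1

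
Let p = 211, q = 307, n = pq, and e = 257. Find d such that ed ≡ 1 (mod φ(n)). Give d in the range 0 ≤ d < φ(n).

19253

φ(n) = (p−1)(q−1) = 210·306 = 64260.
Need d with 257·d ≡ 1 (mod 64260). Apply the extended Euclidean algorithm:
64260 = 250·257 + 10
257 = 25·10 + 7
10 = 1·7 + 3
7 = 2·3 + 1
3 = 3·1 + 0
Back-substitute:
1 = 7 − 2·3
1 = −2·10 + 3·7
1 = 3·257 − 77·10
1 = −77·64260 + 19253·257
So 257·19253 ≡ 1 (mod 64260), hence d = 19253.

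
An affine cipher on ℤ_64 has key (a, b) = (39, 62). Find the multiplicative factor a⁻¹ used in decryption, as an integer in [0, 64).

23

Run Euclid on (64, 39):
64 = 1*39 + 25
39 = 1*25 + 14
25 = 1*14 + 11
14 = 1*11 + 3
11 = 3*3 + 2
3 = 1*2 + 1
2 = 2*1 + 0
gcd = 1, so the inverse exists. Back-substitute:
1 = 3 − 2
1 = −11 + 4·3
1 = 4·14 − 5·11
1 = −5·25 + 9·14
1 = 9·39 − 14·25
1 = −14·64 + 23·39
So 39·23 ≡ 1 (mod 64).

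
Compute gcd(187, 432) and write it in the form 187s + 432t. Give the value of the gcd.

Euclidean algorithm:
432 = 2×187 + 58
187 = 3×58 + 13
58 = 4×13 + 6
13 = 2×6 + 1
6 = 6×1 + 0
gcd(187, 432) = 1.
Express as a combination:
1 = 13 − 2·6
1 = −2·58 + 9·13
1 = 9·187 − 29·58
1 = −29·432 + 67·187
So 1 = (-29)·432 + (67)·187.

1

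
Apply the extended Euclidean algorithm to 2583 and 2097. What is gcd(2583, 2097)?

Repeated division:
2583 = 1·2097 + 486
2097 = 4·486 + 153
486 = 3·153 + 27
153 = 5·27 + 18
27 = 1·18 + 9
18 = 2·9 + 0
gcd(2583, 2097) = 9.
Working backward:
9 = 27 − 18
9 = −153 + 6·27
9 = 6·486 − 19·153
9 = −19·2097 + 82·486
9 = 82·2583 − 101·2097
So 9 = (82)·2583 + (-101)·2097.

9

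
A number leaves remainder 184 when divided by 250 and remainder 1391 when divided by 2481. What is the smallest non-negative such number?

256934

Write x = 184 + 250·k. Then 250·k ≡ 1391 − 184 ≡ 1207 (mod 2481).
Need 250⁻¹ mod 2481. Extended Euclid on (2481, 250):
2481 = 9*250 + 231
250 = 1*231 + 19
231 = 12*19 + 3
19 = 6*3 + 1
3 = 3*1 + 0
Back-substitute:
1 = 19 − 6·3
1 = −6·231 + 73·19
1 = 73·250 − 79·231
1 = −79·2481 + 784·250
250⁻¹ ≡ 784 (mod 2481), so k ≡ 784·1207 ≡ 1027 (mod 2481).
x = 184 + 250·1027 = 256934.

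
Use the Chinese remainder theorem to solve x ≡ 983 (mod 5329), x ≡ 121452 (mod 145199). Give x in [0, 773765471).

Write x = 983 + 5329·k. Then 5329·k ≡ 121452 − 983 ≡ 120469 (mod 145199).
Need 5329⁻¹ mod 145199. Extended Euclid on (145199, 5329):
145199 = 27·5329 + 1316
5329 = 4·1316 + 65
1316 = 20·65 + 16
65 = 4·16 + 1
16 = 16·1 + 0
Back-substitute:
1 = 65 − 4·16
1 = −4·1316 + 81·65
1 = 81·5329 − 328·1316
1 = −328·145199 + 8937·5329
5329⁻¹ ≡ 8937 (mod 145199), so k ≡ 8937·120469 ≡ 126067 (mod 145199).
x = 983 + 5329·126067 = 671812026.

671812026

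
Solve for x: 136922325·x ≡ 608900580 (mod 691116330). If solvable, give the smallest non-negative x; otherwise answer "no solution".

First find gcd(136922325, 691116330):
691116330 = 5·136922325 + 6504705
136922325 = 21·6504705 + 323520
6504705 = 20·323520 + 34305
323520 = 9·34305 + 14775
34305 = 2·14775 + 4755
14775 = 3·4755 + 510
4755 = 9·510 + 165
510 = 3·165 + 15
165 = 11·15 + 0
gcd = 15 and 15 | 608900580, so solutions exist. Divide through by 15: 9128155x ≡ 40593372 (mod 46074422).
Now find 9128155⁻¹ mod 46074422:
46074422 = 5*9128155 + 433647
9128155 = 21*433647 + 21568
433647 = 20*21568 + 2287
21568 = 9*2287 + 985
2287 = 2*985 + 317
985 = 3*317 + 34
317 = 9*34 + 11
34 = 3*11 + 1
11 = 11*1 + 0
Back-substitute:
1 = 34 − 3·11
1 = −3·317 + 28·34
1 = 28·985 − 87·317
1 = −87·2287 + 202·985
1 = 202·21568 − 1905·2287
1 = −1905·433647 + 38302·21568
1 = 38302·9128155 − 806247·433647
1 = −806247·46074422 + 4069537·9128155
So 9128155⁻¹ ≡ 4069537 (mod 46074422).
Then x ≡ 4069537·40593372 ≡ 29107102 (mod 46074422); the smallest non-negative solution is x = 29107102.

29107102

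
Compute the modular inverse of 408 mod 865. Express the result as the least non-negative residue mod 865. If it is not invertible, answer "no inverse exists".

Apply the Euclidean algorithm to 865 and 408:
865 = 2*408 + 49
408 = 8*49 + 16
49 = 3*16 + 1
16 = 16*1 + 0
Since gcd(408, 865) = 1, back-substitute to write 1 as a combination:
1 = 49 − 3·16
1 = −3·408 + 25·49
1 = 25·865 − 53·408
Thus 408·(-53) ≡ 1 (mod 865); reducing, -53 mod 865 = 812.

812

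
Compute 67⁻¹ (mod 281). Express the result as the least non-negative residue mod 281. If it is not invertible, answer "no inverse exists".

151

Apply the Euclidean algorithm to 281 and 67:
281 = 4·67 + 13
67 = 5·13 + 2
13 = 6·2 + 1
2 = 2·1 + 0
The gcd is 1. Working backward:
1 = 13 − 6·2
1 = −6·67 + 31·13
1 = 31·281 − 130·67
Thus 67·(-130) ≡ 1 (mod 281); reducing, -130 mod 281 = 151.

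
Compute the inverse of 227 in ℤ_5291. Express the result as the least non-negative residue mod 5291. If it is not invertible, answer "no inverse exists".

2494

Run Euclid on (5291, 227):
5291 = 23·227 + 70
227 = 3·70 + 17
70 = 4·17 + 2
17 = 8·2 + 1
2 = 2·1 + 0
The gcd is 1. Working backward:
1 = 17 − 8·2
1 = −8·70 + 33·17
1 = 33·227 − 107·70
1 = −107·5291 + 2494·227
So 227·2494 ≡ 1 (mod 5291).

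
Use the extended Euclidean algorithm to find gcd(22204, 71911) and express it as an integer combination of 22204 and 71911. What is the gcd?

7

Apply Euclid's algorithm to 71911 and 22204:
71911 = 3*22204 + 5299
22204 = 4*5299 + 1008
5299 = 5*1008 + 259
1008 = 3*259 + 231
259 = 1*231 + 28
231 = 8*28 + 7
28 = 4*7 + 0
gcd(22204, 71911) = 7.
Working backward:
7 = 231 − 8·28
7 = −8·259 + 9·231
7 = 9·1008 − 35·259
7 = −35·5299 + 184·1008
7 = 184·22204 − 771·5299
7 = −771·71911 + 2497·22204
So 7 = (-771)·71911 + (2497)·22204.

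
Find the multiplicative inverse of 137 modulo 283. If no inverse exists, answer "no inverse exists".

157

Run Euclid on (283, 137):
283 = 2·137 + 9
137 = 15·9 + 2
9 = 4·2 + 1
2 = 2·1 + 0
gcd = 1, so the inverse exists. Back-substitute:
1 = 9 − 4·2
1 = −4·137 + 61·9
1 = 61·283 − 126·137
Hence 137⁻¹ ≡ -126 ≡ 157 (mod 283).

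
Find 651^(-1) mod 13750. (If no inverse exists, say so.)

gcd(13750, 651) by repeated division:
13750 = 21×651 + 79
651 = 8×79 + 19
79 = 4×19 + 3
19 = 6×3 + 1
3 = 3×1 + 0
The gcd is 1. Working backward:
1 = 19 − 6·3
1 = −6·79 + 25·19
1 = 25·651 − 206·79
1 = −206·13750 + 4351·651
So 651·4351 ≡ 1 (mod 13750).

4351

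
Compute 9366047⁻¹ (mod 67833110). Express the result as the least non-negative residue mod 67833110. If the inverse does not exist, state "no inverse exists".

65063663

Extended Euclidean algorithm:
67833110 = 7×9366047 + 2270781
9366047 = 4×2270781 + 282923
2270781 = 8×282923 + 7397
282923 = 38×7397 + 1837
7397 = 4×1837 + 49
1837 = 37×49 + 24
49 = 2×24 + 1
24 = 24×1 + 0
gcd = 1, so the inverse exists. Back-substitute:
1 = 49 − 2·24
1 = −2·1837 + 75·49
1 = 75·7397 − 302·1837
1 = −302·282923 + 11551·7397
1 = 11551·2270781 − 92710·282923
1 = −92710·9366047 + 382391·2270781
1 = 382391·67833110 − 2769447·9366047
Hence 9366047⁻¹ ≡ -2769447 ≡ 65063663 (mod 67833110).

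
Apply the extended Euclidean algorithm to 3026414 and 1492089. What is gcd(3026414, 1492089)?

Repeated division:
3026414 = 2×1492089 + 42236
1492089 = 35×42236 + 13829
42236 = 3×13829 + 749
13829 = 18×749 + 347
749 = 2×347 + 55
347 = 6×55 + 17
55 = 3×17 + 4
17 = 4×4 + 1
4 = 4×1 + 0
gcd(3026414, 1492089) = 1.
Express as a combination:
1 = 17 − 4·4
1 = −4·55 + 13·17
1 = 13·347 − 82·55
1 = −82·749 + 177·347
1 = 177·13829 − 3268·749
1 = −3268·42236 + 9981·13829
1 = 9981·1492089 − 352603·42236
1 = −352603·3026414 + 715187·1492089
So 1 = (-352603)·3026414 + (715187)·1492089.

1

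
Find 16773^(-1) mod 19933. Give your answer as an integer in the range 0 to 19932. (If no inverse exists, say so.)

Extended Euclidean algorithm:
19933 = 1*16773 + 3160
16773 = 5*3160 + 973
3160 = 3*973 + 241
973 = 4*241 + 9
241 = 26*9 + 7
9 = 1*7 + 2
7 = 3*2 + 1
2 = 2*1 + 0
Since gcd(16773, 19933) = 1, back-substitute to write 1 as a combination:
1 = 7 − 3·2
1 = −3·9 + 4·7
1 = 4·241 − 107·9
1 = −107·973 + 432·241
1 = 432·3160 − 1403·973
1 = −1403·16773 + 7447·3160
1 = 7447·19933 − 8850·16773
Thus 16773·(-8850) ≡ 1 (mod 19933); reducing, -8850 mod 19933 = 11083.

11083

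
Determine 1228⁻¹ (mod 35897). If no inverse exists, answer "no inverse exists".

27332

Apply the Euclidean algorithm to 35897 and 1228:
35897 = 29×1228 + 285
1228 = 4×285 + 88
285 = 3×88 + 21
88 = 4×21 + 4
21 = 5×4 + 1
4 = 4×1 + 0
The gcd is 1. Working backward:
1 = 21 − 5·4
1 = −5·88 + 21·21
1 = 21·285 − 68·88
1 = −68·1228 + 293·285
1 = 293·35897 − 8565·1228
Thus 1228·(-8565) ≡ 1 (mod 35897); reducing, -8565 mod 35897 = 27332.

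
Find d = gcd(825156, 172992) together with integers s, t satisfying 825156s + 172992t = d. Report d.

12

Apply Euclid's algorithm to 825156 and 172992:
825156 = 4·172992 + 133188
172992 = 1·133188 + 39804
133188 = 3·39804 + 13776
39804 = 2·13776 + 12252
13776 = 1·12252 + 1524
12252 = 8·1524 + 60
1524 = 25·60 + 24
60 = 2·24 + 12
24 = 2·12 + 0
gcd(825156, 172992) = 12.
Back-substituting:
12 = 60 − 2·24
12 = −2·1524 + 51·60
12 = 51·12252 − 410·1524
12 = −410·13776 + 461·12252
12 = 461·39804 − 1332·13776
12 = −1332·133188 + 4457·39804
12 = 4457·172992 − 5789·133188
12 = −5789·825156 + 27613·172992
So 12 = (-5789)·825156 + (27613)·172992.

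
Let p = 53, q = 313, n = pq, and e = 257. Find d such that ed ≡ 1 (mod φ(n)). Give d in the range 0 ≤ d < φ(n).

φ(n) = (p−1)(q−1) = 52·312 = 16224.
Need d with 257·d ≡ 1 (mod 16224). Apply the extended Euclidean algorithm:
16224 = 63×257 + 33
257 = 7×33 + 26
33 = 1×26 + 7
26 = 3×7 + 5
7 = 1×5 + 2
5 = 2×2 + 1
2 = 2×1 + 0
Back-substitute:
1 = 5 − 2·2
1 = −2·7 + 3·5
1 = 3·26 − 11·7
1 = −11·33 + 14·26
1 = 14·257 − 109·33
1 = −109·16224 + 6881·257
So 257·6881 ≡ 1 (mod 16224), hence d = 6881.

6881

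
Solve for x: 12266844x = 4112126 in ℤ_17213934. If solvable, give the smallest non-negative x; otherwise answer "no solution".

gcd(12266844, 17213934):
17213934 = 1×12266844 + 4947090
12266844 = 2×4947090 + 2372664
4947090 = 2×2372664 + 201762
2372664 = 11×201762 + 153282
201762 = 1×153282 + 48480
153282 = 3×48480 + 7842
48480 = 6×7842 + 1428
7842 = 5×1428 + 702
1428 = 2×702 + 24
702 = 29×24 + 6
24 = 4×6 + 0
gcd = 6, but 6 ∤ 4112126, so the congruence has no solution.

no solution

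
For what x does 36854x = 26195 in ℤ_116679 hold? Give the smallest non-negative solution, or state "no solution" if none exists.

71593

First find gcd(36854, 116679):
116679 = 3×36854 + 6117
36854 = 6×6117 + 152
6117 = 40×152 + 37
152 = 4×37 + 4
37 = 9×4 + 1
4 = 4×1 + 0
gcd = 1, so a unique solution mod 116679 exists.
Back-substitute for the Bézout coefficients:
1 = 37 − 9·4
1 = −9·152 + 37·37
1 = 37·6117 − 1489·152
1 = −1489·36854 + 8971·6117
1 = 8971·116679 − 28402·36854
So 36854·(-28402) ≡ 1 (mod 116679), giving 36854⁻¹ ≡ 88277.
x ≡ 36854⁻¹·26195 ≡ 88277·26195 ≡ 71593 (mod 116679).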